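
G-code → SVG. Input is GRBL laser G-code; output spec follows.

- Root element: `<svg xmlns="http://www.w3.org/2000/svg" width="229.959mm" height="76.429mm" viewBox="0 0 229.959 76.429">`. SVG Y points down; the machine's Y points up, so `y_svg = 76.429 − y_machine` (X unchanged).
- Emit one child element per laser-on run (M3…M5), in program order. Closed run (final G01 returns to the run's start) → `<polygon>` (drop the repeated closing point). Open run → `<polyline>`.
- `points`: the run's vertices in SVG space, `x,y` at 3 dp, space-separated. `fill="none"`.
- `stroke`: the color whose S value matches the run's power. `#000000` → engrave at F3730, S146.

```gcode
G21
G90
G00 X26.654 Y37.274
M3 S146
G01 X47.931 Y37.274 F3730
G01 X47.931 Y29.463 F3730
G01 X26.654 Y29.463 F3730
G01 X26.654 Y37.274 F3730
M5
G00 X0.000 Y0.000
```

Machine Y-up, SVG Y-down with viewBox height 76.429, so y_svg = 76.429 − y_machine; X carries over. Every run uses S146, so all elements get stroke `#000000` (engrave).

Run 1: The run returns to its start, so emit a `<polygon>` with points (Y-flipped): 26.654,39.155 47.931,39.155 47.931,46.966 26.654,46.966.

<svg xmlns="http://www.w3.org/2000/svg" width="229.959mm" height="76.429mm" viewBox="0 0 229.959 76.429">
  <polygon points="26.654,39.155 47.931,39.155 47.931,46.966 26.654,46.966" fill="none" stroke="#000000"/>
</svg>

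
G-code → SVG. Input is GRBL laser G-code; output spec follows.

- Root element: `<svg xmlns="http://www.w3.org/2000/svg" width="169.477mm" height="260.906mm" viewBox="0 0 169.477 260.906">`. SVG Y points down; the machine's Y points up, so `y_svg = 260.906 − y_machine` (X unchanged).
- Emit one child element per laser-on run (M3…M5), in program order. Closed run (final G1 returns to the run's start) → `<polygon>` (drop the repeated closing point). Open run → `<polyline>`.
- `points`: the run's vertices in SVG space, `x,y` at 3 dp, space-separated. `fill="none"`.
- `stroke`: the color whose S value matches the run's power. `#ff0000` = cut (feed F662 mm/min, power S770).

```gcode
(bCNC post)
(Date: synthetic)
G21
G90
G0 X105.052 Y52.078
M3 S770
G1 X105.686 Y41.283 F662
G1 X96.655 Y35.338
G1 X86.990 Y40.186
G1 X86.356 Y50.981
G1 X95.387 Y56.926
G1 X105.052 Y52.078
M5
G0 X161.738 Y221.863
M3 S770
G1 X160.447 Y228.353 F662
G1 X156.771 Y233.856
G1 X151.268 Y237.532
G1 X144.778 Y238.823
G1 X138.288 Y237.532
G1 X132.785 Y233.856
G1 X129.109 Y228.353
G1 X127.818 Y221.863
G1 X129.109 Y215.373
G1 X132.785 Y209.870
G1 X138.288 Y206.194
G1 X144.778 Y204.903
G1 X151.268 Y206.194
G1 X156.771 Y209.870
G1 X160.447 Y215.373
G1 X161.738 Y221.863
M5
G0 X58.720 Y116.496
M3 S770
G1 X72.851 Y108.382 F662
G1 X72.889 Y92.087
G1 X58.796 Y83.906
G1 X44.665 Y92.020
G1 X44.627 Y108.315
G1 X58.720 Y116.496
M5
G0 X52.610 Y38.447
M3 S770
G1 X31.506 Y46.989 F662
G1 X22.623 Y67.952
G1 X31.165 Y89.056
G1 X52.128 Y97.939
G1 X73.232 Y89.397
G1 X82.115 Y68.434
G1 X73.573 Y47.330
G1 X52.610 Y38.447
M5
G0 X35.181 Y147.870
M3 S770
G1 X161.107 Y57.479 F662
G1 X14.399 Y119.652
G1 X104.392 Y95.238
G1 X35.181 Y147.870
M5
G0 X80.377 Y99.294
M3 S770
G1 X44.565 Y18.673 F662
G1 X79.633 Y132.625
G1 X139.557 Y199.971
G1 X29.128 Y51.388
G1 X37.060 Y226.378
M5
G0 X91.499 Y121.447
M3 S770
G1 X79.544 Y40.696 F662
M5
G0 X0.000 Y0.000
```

y_svg = 260.906 − y_m. Every run uses S770, so all elements get stroke `#ff0000` (cut).

[1] closed run; points: 105.052,208.828 105.686,219.623 96.655,225.568 86.990,220.720 86.356,209.925 95.387,203.980

[2] closed run; points: 161.738,39.043 160.447,32.553 156.771,27.050 151.268,23.374 144.778,22.083 138.288,23.374 132.785,27.050 129.109,32.553 127.818,39.043 129.109,45.533 132.785,51.036 138.288,54.712 144.778,56.003 151.268,54.712 156.771,51.036 160.447,45.533

[3] closed run; points: 58.720,144.410 72.851,152.524 72.889,168.819 58.796,177.000 44.665,168.886 44.627,152.591

[4] closed run; points: 52.610,222.459 31.506,213.917 22.623,192.954 31.165,171.850 52.128,162.967 73.232,171.509 82.115,192.472 73.573,213.576

[5] closed run; points: 35.181,113.036 161.107,203.427 14.399,141.254 104.392,165.668

[6] open run; points: 80.377,161.612 44.565,242.233 79.633,128.281 139.557,60.935 29.128,209.518 37.060,34.528

[7] open run; points: 91.499,139.459 79.544,220.210

<svg xmlns="http://www.w3.org/2000/svg" width="169.477mm" height="260.906mm" viewBox="0 0 169.477 260.906">
  <polygon points="105.052,208.828 105.686,219.623 96.655,225.568 86.990,220.720 86.356,209.925 95.387,203.980" fill="none" stroke="#ff0000"/>
  <polygon points="161.738,39.043 160.447,32.553 156.771,27.050 151.268,23.374 144.778,22.083 138.288,23.374 132.785,27.050 129.109,32.553 127.818,39.043 129.109,45.533 132.785,51.036 138.288,54.712 144.778,56.003 151.268,54.712 156.771,51.036 160.447,45.533" fill="none" stroke="#ff0000"/>
  <polygon points="58.720,144.410 72.851,152.524 72.889,168.819 58.796,177.000 44.665,168.886 44.627,152.591" fill="none" stroke="#ff0000"/>
  <polygon points="52.610,222.459 31.506,213.917 22.623,192.954 31.165,171.850 52.128,162.967 73.232,171.509 82.115,192.472 73.573,213.576" fill="none" stroke="#ff0000"/>
  <polygon points="35.181,113.036 161.107,203.427 14.399,141.254 104.392,165.668" fill="none" stroke="#ff0000"/>
  <polyline points="80.377,161.612 44.565,242.233 79.633,128.281 139.557,60.935 29.128,209.518 37.060,34.528" fill="none" stroke="#ff0000"/>
  <polyline points="91.499,139.459 79.544,220.210" fill="none" stroke="#ff0000"/>
</svg>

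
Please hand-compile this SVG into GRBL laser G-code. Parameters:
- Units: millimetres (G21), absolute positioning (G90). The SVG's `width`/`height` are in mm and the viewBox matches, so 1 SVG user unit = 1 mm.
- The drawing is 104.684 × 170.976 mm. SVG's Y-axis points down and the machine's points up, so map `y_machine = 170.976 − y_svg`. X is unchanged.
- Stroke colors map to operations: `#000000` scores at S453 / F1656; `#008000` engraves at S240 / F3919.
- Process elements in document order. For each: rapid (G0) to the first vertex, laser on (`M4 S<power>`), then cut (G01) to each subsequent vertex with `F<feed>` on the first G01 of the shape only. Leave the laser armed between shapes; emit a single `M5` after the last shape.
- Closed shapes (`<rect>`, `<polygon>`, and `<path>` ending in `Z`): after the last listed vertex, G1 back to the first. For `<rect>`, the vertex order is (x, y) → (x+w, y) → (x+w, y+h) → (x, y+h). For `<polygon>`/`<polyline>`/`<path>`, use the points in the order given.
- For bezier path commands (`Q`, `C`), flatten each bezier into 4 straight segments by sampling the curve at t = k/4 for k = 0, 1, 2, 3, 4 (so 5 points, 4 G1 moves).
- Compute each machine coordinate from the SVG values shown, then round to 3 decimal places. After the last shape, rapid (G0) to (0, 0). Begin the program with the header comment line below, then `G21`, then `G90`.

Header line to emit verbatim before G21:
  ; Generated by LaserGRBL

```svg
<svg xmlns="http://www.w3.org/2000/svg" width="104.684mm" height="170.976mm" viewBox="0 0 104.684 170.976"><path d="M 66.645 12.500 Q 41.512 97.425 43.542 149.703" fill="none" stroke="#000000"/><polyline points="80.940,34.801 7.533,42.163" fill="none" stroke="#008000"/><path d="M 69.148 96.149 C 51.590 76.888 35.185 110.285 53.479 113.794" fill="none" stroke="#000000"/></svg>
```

viewBox `0 0 104.684 170.976` with mm width/height → 1 unit = 1 mm. Flip: y_m = 170.976 − y_svg.

**Shape 1** — `<path>` quadratic bezier, stroke `#000000` → score (S453, F1656). Control points (SVG): P0=(66.645,12.500), P1=(41.512,97.425), P2=(43.542,149.703); sampled at t=k/4. Machine vertices: (66.645,158.476) → (55.776,118.054) → (48.303,81.713) → (44.225,49.452) → (43.542,21.273). Open path.

**Shape 2** — `<polyline>` line segment, stroke `#008000` → engrave (S240, F3919). Machine vertices: (80.940,136.175) → (7.533,128.813). Open path.

**Shape 3** — `<path>` cubic bezier, stroke `#000000` → score (S453, F1656). Control points (SVG): P0=(69.148,96.149), P1=(51.590,76.888), P2=(35.185,110.285), P3=(53.479,113.794); sampled at t=k/4. Machine vertices: (69.148,74.827) → (56.720,80.689) → (47.869,74.543) → (45.740,64.128) → (53.479,57.182). Open path.

; Generated by LaserGRBL
G21
G90
G0 X66.645 Y158.476
M4 S453
G01 X55.776 Y118.054 F1656
G01 X48.303 Y81.713
G01 X44.225 Y49.452
G01 X43.542 Y21.273
G0 X80.940 Y136.175
M4 S240
G01 X7.533 Y128.813 F3919
G0 X69.148 Y74.827
M4 S453
G01 X56.720 Y80.689 F1656
G01 X47.869 Y74.543
G01 X45.740 Y64.128
G01 X53.479 Y57.182
M5
G0 X0.000 Y0.000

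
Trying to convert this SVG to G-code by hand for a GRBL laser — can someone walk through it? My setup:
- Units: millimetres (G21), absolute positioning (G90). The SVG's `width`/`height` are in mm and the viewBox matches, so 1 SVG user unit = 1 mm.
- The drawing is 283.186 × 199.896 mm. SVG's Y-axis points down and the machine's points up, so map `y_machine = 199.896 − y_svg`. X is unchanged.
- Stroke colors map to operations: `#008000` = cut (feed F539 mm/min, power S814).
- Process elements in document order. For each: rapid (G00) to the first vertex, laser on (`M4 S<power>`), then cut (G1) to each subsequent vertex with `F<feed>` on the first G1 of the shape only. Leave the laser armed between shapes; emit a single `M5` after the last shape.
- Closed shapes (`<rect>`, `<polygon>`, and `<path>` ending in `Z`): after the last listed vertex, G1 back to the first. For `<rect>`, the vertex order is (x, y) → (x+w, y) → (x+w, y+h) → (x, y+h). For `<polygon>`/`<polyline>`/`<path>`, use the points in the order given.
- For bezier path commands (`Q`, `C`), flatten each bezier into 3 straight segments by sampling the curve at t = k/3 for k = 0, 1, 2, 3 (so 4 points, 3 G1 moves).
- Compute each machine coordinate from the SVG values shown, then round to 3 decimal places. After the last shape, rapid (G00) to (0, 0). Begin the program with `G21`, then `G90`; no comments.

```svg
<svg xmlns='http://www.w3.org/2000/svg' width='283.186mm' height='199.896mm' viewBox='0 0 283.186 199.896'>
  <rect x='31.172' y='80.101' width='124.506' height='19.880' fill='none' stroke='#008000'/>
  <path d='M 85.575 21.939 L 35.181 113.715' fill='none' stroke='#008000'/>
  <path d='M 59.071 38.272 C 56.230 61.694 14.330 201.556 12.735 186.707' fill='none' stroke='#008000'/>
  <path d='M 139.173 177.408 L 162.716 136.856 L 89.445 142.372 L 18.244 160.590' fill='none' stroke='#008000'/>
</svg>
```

1 u = 1 mm; y_m = 199.896 − y.

[1] `<rect>` rectangle, #008000→cut S814 F539: (31.172,119.795) → (155.678,119.795) → (155.678,99.915) → (31.172,99.915) → (31.172,119.795) (closed)

[2] `<path>` line segment, #008000→cut S814 F539: (85.575,177.957) → (35.181,86.181)

[3] `<path>` cubic bezier, #008000→cut S814 F539: (59.071,161.624) → (46.150,109.431) → (24.826,39.868) → (12.735,13.189)

[4] `<path>` open polyline, #008000→cut S814 F539: (139.173,22.488) → (162.716,63.040) → (89.445,57.524) → (18.244,39.306)

G21
G90
G00 X31.172 Y119.795
M4 S814
G1 X155.678 Y119.795 F539
G1 X155.678 Y99.915
G1 X31.172 Y99.915
G1 X31.172 Y119.795
G00 X85.575 Y177.957
M4 S814
G1 X35.181 Y86.181 F539
G00 X59.071 Y161.624
M4 S814
G1 X46.150 Y109.431 F539
G1 X24.826 Y39.868
G1 X12.735 Y13.189
G00 X139.173 Y22.488
M4 S814
G1 X162.716 Y63.040 F539
G1 X89.445 Y57.524
G1 X18.244 Y39.306
M5
G00 X0.000 Y0.000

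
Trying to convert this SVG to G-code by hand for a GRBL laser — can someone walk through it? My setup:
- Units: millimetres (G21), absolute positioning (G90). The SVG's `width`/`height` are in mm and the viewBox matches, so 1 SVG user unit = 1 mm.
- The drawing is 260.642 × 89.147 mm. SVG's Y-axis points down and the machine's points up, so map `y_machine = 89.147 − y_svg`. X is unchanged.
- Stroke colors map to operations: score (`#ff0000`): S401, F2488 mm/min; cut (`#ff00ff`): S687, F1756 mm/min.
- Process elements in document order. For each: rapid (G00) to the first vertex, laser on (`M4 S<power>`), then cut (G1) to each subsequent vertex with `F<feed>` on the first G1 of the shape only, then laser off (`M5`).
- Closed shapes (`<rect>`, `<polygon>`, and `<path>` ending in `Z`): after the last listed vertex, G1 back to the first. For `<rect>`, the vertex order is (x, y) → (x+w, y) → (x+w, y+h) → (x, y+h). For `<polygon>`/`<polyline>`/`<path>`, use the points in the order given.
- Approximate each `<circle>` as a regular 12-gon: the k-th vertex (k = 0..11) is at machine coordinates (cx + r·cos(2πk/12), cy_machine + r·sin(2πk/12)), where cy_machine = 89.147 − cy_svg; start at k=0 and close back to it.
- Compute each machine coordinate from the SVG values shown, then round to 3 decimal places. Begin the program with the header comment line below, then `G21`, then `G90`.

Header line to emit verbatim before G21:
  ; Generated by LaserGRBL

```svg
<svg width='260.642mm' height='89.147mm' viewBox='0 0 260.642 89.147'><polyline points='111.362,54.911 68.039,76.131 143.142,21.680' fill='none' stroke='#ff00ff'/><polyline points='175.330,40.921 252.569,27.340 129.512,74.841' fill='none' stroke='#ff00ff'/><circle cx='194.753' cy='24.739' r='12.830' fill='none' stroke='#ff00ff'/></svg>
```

; Generated by LaserGRBL
G21
G90
G00 X111.362 Y34.236
M4 S687
G1 X68.039 Y13.016 F1756
G1 X143.142 Y67.467
M5
G00 X175.330 Y48.226
M4 S687
G1 X252.569 Y61.807 F1756
G1 X129.512 Y14.306
M5
G00 X207.583 Y64.408
M4 S687
G1 X205.864 Y70.823 F1756
G1 X201.168 Y75.519
G1 X194.753 Y77.238
G1 X188.338 Y75.519
G1 X183.642 Y70.823
G1 X181.923 Y64.408
G1 X183.642 Y57.993
G1 X188.338 Y53.297
G1 X194.753 Y51.578
G1 X201.168 Y53.297
G1 X205.864 Y57.993
G1 X207.583 Y64.408
M5

viewBox `0 0 260.642 89.147` with mm width/height → 1 unit = 1 mm. Flip: y_m = 89.147 − y_svg.

**Shape 1** — `<polyline>` open polyline, stroke `#ff00ff` → cut (S687, F1756). Machine vertices: (111.362,34.236) → (68.039,13.016) → (143.142,67.467). Open path.

**Shape 2** — `<polyline>` open polyline, stroke `#ff00ff` → cut (S687, F1756). Machine vertices: (175.330,48.226) → (252.569,61.807) → (129.512,14.306). Open path.

**Shape 3** — `<circle>` circle, stroke `#ff00ff` → cut (S687, F1756). Machine vertices: (207.583,64.408) → (205.864,70.823) → (201.168,75.519) → (194.753,77.238) → (188.338,75.519) → (183.642,70.823) → (181.923,64.408) → (183.642,57.993) → (188.338,53.297) → (194.753,51.578) → (201.168,53.297) → (205.864,57.993) → (207.583,64.408). Closed: final G1 returns to the first vertex.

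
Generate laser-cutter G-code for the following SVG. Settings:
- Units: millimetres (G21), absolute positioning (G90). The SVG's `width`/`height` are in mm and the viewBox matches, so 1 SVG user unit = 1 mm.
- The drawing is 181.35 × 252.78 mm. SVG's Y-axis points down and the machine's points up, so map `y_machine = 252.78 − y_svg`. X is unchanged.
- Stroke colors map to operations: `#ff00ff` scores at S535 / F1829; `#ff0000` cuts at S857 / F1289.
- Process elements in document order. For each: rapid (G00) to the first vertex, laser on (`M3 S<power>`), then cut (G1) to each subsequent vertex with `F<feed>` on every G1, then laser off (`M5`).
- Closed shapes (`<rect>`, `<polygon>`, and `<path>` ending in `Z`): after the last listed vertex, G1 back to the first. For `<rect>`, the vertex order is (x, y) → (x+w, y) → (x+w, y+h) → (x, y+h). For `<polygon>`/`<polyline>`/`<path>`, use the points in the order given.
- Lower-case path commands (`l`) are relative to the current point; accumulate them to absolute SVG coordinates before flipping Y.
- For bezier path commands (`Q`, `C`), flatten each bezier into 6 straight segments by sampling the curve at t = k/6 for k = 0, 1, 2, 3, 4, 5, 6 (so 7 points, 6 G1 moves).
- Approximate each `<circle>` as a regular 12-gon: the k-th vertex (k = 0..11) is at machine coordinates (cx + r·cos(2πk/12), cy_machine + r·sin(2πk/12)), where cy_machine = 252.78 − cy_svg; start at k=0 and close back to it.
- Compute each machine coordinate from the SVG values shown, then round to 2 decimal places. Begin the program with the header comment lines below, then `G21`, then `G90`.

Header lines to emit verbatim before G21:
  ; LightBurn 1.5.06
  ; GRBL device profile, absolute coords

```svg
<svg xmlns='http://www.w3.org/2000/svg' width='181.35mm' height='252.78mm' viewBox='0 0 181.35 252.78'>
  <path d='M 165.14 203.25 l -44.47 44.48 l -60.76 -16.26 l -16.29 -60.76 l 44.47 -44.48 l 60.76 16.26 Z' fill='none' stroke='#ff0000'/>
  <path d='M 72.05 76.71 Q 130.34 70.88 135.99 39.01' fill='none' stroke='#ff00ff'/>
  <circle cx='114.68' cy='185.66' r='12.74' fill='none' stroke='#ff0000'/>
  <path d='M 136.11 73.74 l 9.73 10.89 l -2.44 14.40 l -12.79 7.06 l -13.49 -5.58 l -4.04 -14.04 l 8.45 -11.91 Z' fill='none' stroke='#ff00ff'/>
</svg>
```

1 u = 1 mm; y_m = 252.78 − y.

[1] `<path>` regular polygon, #ff0000→cut S857 F1289: (165.14,49.53) → (120.67,5.05) → (59.91,21.31) → (43.62,82.07) → (88.09,126.55) → (148.85,110.29) → (165.14,49.53) (closed)

[2] `<path>` quadratic bezier, #ff00ff→score S535 F1829: (72.05,176.07) → (90.02,178.74) → (105.06,182.85) → (117.18,188.41) → (126.37,195.42) → (132.64,203.87) → (135.99,213.77)

[3] `<circle>` circle, #ff0000→cut S857 F1289: (127.42,67.12) → (125.71,73.49) → (121.05,78.15) → (114.68,79.86) → (108.31,78.15) → (103.65,73.49) → (101.94,67.12) → (103.65,60.75) → (108.31,56.09) → (114.68,54.38) → (121.05,56.09) → (125.71,60.75) → (127.42,67.12) (closed)

[4] `<path>` regular polygon, #ff00ff→score S535 F1829: (136.11,179.04) → (145.84,168.15) → (143.40,153.75) → (130.61,146.69) → (117.12,152.27) → (113.08,166.31) → (121.53,178.22) → (136.11,179.04) (closed)

; LightBurn 1.5.06
; GRBL device profile, absolute coords
G21
G90
G00 X165.14 Y49.53
M3 S857
G1 X120.67 Y5.05 F1289
G1 X59.91 Y21.31 F1289
G1 X43.62 Y82.07 F1289
G1 X88.09 Y126.55 F1289
G1 X148.85 Y110.29 F1289
G1 X165.14 Y49.53 F1289
M5
G00 X72.05 Y176.07
M3 S535
G1 X90.02 Y178.74 F1829
G1 X105.06 Y182.85 F1829
G1 X117.18 Y188.41 F1829
G1 X126.37 Y195.42 F1829
G1 X132.64 Y203.87 F1829
G1 X135.99 Y213.77 F1829
M5
G00 X127.42 Y67.12
M3 S857
G1 X125.71 Y73.49 F1289
G1 X121.05 Y78.15 F1289
G1 X114.68 Y79.86 F1289
G1 X108.31 Y78.15 F1289
G1 X103.65 Y73.49 F1289
G1 X101.94 Y67.12 F1289
G1 X103.65 Y60.75 F1289
G1 X108.31 Y56.09 F1289
G1 X114.68 Y54.38 F1289
G1 X121.05 Y56.09 F1289
G1 X125.71 Y60.75 F1289
G1 X127.42 Y67.12 F1289
M5
G00 X136.11 Y179.04
M3 S535
G1 X145.84 Y168.15 F1829
G1 X143.40 Y153.75 F1829
G1 X130.61 Y146.69 F1829
G1 X117.12 Y152.27 F1829
G1 X113.08 Y166.31 F1829
G1 X121.53 Y178.22 F1829
G1 X136.11 Y179.04 F1829
M5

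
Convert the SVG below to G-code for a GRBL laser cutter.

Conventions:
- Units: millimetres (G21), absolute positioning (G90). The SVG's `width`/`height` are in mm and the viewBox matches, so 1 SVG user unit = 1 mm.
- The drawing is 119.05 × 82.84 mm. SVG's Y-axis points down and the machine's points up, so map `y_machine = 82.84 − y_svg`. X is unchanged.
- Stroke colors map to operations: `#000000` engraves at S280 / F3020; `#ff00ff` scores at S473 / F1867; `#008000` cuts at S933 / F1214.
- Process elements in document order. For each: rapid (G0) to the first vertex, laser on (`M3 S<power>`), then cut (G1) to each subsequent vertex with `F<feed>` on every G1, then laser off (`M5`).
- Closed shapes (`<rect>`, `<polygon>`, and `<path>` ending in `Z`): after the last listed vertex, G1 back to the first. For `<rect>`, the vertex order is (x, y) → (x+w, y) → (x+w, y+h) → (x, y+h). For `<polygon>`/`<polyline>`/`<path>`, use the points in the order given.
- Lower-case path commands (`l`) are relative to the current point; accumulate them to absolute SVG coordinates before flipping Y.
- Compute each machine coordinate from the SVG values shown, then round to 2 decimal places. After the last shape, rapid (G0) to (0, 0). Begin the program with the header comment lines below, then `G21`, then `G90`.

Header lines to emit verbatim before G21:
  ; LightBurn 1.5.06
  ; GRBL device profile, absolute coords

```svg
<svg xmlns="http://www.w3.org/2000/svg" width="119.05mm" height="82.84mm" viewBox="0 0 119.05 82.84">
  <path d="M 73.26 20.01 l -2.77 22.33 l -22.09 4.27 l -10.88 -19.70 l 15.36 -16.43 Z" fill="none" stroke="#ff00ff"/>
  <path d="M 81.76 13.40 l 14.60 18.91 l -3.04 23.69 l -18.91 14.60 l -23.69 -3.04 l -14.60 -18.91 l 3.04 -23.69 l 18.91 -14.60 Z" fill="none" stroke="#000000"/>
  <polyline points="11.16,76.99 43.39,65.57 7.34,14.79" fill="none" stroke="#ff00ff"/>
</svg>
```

; LightBurn 1.5.06
; GRBL device profile, absolute coords
G21
G90
G0 X73.26 Y62.83
M3 S473
G1 X70.49 Y40.50 F1867
G1 X48.40 Y36.23 F1867
G1 X37.52 Y55.93 F1867
G1 X52.88 Y72.36 F1867
G1 X73.26 Y62.83 F1867
M5
G0 X81.76 Y69.44
M3 S280
G1 X96.36 Y50.53 F3020
G1 X93.32 Y26.84 F3020
G1 X74.41 Y12.24 F3020
G1 X50.72 Y15.28 F3020
G1 X36.12 Y34.19 F3020
G1 X39.16 Y57.88 F3020
G1 X58.07 Y72.48 F3020
G1 X81.76 Y69.44 F3020
M5
G0 X11.16 Y5.85
M3 S473
G1 X43.39 Y17.27 F1867
G1 X7.34 Y68.05 F1867
M5
G0 X0.00 Y0.00

1 u = 1 mm; y_m = 82.84 − y.

[1] `<path>` regular polygon, #ff00ff→score S473 F1867: (73.26,62.83) → (70.49,40.50) → (48.40,36.23) → (37.52,55.93) → (52.88,72.36) → (73.26,62.83) (closed)

[2] `<path>` regular polygon, #000000→engrave S280 F3020: (81.76,69.44) → (96.36,50.53) → (93.32,26.84) → (74.41,12.24) → (50.72,15.28) → (36.12,34.19) → (39.16,57.88) → (58.07,72.48) → (81.76,69.44) (closed)

[3] `<polyline>` open polyline, #ff00ff→score S473 F1867: (11.16,5.85) → (43.39,17.27) → (7.34,68.05)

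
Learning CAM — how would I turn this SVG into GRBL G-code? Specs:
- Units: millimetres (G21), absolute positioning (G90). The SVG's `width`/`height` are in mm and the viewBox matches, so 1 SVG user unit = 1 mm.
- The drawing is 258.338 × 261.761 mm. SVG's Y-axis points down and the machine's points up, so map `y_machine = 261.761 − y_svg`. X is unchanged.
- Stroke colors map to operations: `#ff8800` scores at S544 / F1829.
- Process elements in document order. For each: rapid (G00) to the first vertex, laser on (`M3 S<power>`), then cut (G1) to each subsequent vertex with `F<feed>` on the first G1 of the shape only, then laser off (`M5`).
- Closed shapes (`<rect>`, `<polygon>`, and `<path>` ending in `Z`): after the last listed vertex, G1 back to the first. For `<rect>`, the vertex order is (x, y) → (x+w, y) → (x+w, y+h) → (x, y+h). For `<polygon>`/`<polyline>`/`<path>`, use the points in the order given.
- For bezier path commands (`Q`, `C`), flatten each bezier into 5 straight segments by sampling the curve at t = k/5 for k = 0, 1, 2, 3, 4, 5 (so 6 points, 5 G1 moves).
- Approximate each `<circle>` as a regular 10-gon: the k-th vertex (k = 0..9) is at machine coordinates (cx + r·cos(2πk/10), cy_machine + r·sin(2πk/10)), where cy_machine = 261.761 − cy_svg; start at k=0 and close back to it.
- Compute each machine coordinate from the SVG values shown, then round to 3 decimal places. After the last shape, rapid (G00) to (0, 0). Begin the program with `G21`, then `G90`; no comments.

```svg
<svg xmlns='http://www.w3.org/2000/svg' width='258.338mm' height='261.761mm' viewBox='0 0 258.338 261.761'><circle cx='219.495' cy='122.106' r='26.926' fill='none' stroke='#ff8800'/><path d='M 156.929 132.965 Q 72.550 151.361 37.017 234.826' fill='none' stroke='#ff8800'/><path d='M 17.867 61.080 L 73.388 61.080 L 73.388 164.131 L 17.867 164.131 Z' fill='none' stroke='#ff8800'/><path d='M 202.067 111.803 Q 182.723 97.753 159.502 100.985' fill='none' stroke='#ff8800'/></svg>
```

Since the viewBox matches the mm dimensions, user units are millimetres directly. The only transform is the Y-flip y_m = 261.761 − y_svg.

Shape 1 is a circle drawn with `<circle>`. Its stroke #ff8800 means score at S544, F1829. After flipping Y the toolpath is (246.421,139.655) → (241.279,155.482) → (227.816,165.263) → (211.174,165.263) → (197.711,155.482) → (192.569,139.655) → (197.711,123.828) → (211.174,114.047) → (227.816,114.047) → (241.279,123.828) → (246.421,139.655), returning to the start.

Shape 2 is a quadratic bezier drawn with `<path>`. Its stroke #ff8800 means score at S544, F1829. After flipping Y the toolpath is (156.929,128.796) → (125.131,118.835) → (97.241,103.668) → (73.259,83.296) → (53.184,57.718) → (37.017,26.935).

Shape 3 is a rectangle drawn with `<path>`. Its stroke #ff8800 means score at S544, F1829. After flipping Y the toolpath is (17.867,200.681) → (73.388,200.681) → (73.388,97.630) → (17.867,97.630) → (17.867,200.681), returning to the start.

Shape 4 is a quadratic bezier drawn with `<path>`. Its stroke #ff8800 means score at S544, F1829. After flipping Y the toolpath is (202.067,149.958) → (194.174,154.887) → (185.971,158.433) → (177.458,160.596) → (168.635,161.378) → (159.502,160.776).

G21
G90
G00 X246.421 Y139.655
M3 S544
G1 X241.279 Y155.482 F1829
G1 X227.816 Y165.263
G1 X211.174 Y165.263
G1 X197.711 Y155.482
G1 X192.569 Y139.655
G1 X197.711 Y123.828
G1 X211.174 Y114.047
G1 X227.816 Y114.047
G1 X241.279 Y123.828
G1 X246.421 Y139.655
M5
G00 X156.929 Y128.796
M3 S544
G1 X125.131 Y118.835 F1829
G1 X97.241 Y103.668
G1 X73.259 Y83.296
G1 X53.184 Y57.718
G1 X37.017 Y26.935
M5
G00 X17.867 Y200.681
M3 S544
G1 X73.388 Y200.681 F1829
G1 X73.388 Y97.630
G1 X17.867 Y97.630
G1 X17.867 Y200.681
M5
G00 X202.067 Y149.958
M3 S544
G1 X194.174 Y154.887 F1829
G1 X185.971 Y158.433
G1 X177.458 Y160.596
G1 X168.635 Y161.378
G1 X159.502 Y160.776
M5
G00 X0.000 Y0.000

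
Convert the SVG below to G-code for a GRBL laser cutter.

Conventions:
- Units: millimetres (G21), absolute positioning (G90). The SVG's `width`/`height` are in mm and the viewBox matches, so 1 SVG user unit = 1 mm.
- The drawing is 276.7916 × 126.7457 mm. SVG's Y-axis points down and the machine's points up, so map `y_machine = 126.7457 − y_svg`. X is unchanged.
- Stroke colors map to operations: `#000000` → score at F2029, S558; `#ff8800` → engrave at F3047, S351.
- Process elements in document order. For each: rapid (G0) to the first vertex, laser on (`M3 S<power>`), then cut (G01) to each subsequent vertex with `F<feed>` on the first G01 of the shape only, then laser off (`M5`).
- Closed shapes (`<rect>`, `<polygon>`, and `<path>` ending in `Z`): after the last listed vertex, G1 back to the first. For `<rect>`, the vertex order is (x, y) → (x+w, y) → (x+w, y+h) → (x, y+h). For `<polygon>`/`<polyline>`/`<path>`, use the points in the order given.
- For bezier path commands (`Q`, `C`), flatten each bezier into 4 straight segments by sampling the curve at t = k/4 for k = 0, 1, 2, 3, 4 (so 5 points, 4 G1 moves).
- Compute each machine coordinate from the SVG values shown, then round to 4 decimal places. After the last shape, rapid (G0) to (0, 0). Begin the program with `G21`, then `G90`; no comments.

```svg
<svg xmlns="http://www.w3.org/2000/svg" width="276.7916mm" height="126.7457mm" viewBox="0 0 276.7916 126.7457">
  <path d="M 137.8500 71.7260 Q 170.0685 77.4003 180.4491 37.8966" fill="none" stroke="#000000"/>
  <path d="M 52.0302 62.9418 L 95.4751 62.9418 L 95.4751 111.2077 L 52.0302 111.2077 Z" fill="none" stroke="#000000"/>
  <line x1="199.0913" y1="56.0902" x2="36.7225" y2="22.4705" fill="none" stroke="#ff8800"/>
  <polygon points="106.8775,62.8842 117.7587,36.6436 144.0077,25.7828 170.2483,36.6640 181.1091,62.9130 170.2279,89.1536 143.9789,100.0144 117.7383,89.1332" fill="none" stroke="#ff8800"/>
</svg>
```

1 u = 1 mm; y_m = 126.7457 − y.

[1] `<path>` quadratic bezier, #000000→score S558 F2029: (137.8500,55.0197) → (152.5944,55.0062) → (164.6090,60.6399) → (173.8939,71.9209) → (180.4491,88.8491)

[2] `<path>` rectangle, #000000→score S558 F2029: (52.0302,63.8039) → (95.4751,63.8039) → (95.4751,15.5380) → (52.0302,15.5380) → (52.0302,63.8039) (closed)

[3] `<line>` line segment, #ff8800→engrave S351 F3047: (199.0913,70.6555) → (36.7225,104.2752)

[4] `<polygon>` regular polygon, #ff8800→engrave S351 F3047: (106.8775,63.8615) → (117.7587,90.1021) → (144.0077,100.9629) → (170.2483,90.0817) → (181.1091,63.8327) → (170.2279,37.5921) → (143.9789,26.7313) → (117.7383,37.6125) → (106.8775,63.8615) (closed)

G21
G90
G0 X137.8500 Y55.0197
M3 S558
G01 X152.5944 Y55.0062 F2029
G01 X164.6090 Y60.6399
G01 X173.8939 Y71.9209
G01 X180.4491 Y88.8491
M5
G0 X52.0302 Y63.8039
M3 S558
G01 X95.4751 Y63.8039 F2029
G01 X95.4751 Y15.5380
G01 X52.0302 Y15.5380
G01 X52.0302 Y63.8039
M5
G0 X199.0913 Y70.6555
M3 S351
G01 X36.7225 Y104.2752 F3047
M5
G0 X106.8775 Y63.8615
M3 S351
G01 X117.7587 Y90.1021 F3047
G01 X144.0077 Y100.9629
G01 X170.2483 Y90.0817
G01 X181.1091 Y63.8327
G01 X170.2279 Y37.5921
G01 X143.9789 Y26.7313
G01 X117.7383 Y37.6125
G01 X106.8775 Y63.8615
M5
G0 X0.0000 Y0.0000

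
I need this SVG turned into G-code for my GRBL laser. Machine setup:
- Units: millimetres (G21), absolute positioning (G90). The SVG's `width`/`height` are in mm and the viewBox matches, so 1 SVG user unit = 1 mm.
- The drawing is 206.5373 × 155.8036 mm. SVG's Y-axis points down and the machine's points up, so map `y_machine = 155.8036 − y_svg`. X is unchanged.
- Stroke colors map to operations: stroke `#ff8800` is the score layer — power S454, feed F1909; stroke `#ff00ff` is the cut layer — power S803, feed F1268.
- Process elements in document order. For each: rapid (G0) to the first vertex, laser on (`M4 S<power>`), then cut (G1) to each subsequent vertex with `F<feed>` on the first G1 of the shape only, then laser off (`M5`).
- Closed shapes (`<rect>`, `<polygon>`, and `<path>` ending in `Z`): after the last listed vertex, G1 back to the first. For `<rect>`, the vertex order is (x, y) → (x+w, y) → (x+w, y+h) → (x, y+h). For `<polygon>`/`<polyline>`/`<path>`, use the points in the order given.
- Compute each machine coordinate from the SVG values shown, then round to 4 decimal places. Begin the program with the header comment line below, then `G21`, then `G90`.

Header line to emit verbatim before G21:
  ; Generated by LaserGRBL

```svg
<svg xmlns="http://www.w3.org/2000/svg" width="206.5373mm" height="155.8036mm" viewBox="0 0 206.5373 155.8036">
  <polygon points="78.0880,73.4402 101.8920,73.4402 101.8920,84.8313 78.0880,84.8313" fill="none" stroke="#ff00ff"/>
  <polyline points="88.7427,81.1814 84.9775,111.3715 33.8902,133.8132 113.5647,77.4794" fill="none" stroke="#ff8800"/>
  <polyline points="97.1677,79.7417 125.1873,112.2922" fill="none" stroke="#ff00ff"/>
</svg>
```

1 u = 1 mm; y_m = 155.8036 − y.

[1] `<polygon>` rectangle, #ff00ff→cut S803 F1268: (78.0880,82.3634) → (101.8920,82.3634) → (101.8920,70.9723) → (78.0880,70.9723) → (78.0880,82.3634) (closed)

[2] `<polyline>` open polyline, #ff8800→score S454 F1909: (88.7427,74.6222) → (84.9775,44.4321) → (33.8902,21.9904) → (113.5647,78.3242)

[3] `<polyline>` line segment, #ff00ff→cut S803 F1268: (97.1677,76.0619) → (125.1873,43.5114)

; Generated by LaserGRBL
G21
G90
G0 X78.0880 Y82.3634
M4 S803
G1 X101.8920 Y82.3634 F1268
G1 X101.8920 Y70.9723
G1 X78.0880 Y70.9723
G1 X78.0880 Y82.3634
M5
G0 X88.7427 Y74.6222
M4 S454
G1 X84.9775 Y44.4321 F1909
G1 X33.8902 Y21.9904
G1 X113.5647 Y78.3242
M5
G0 X97.1677 Y76.0619
M4 S803
G1 X125.1873 Y43.5114 F1268
M5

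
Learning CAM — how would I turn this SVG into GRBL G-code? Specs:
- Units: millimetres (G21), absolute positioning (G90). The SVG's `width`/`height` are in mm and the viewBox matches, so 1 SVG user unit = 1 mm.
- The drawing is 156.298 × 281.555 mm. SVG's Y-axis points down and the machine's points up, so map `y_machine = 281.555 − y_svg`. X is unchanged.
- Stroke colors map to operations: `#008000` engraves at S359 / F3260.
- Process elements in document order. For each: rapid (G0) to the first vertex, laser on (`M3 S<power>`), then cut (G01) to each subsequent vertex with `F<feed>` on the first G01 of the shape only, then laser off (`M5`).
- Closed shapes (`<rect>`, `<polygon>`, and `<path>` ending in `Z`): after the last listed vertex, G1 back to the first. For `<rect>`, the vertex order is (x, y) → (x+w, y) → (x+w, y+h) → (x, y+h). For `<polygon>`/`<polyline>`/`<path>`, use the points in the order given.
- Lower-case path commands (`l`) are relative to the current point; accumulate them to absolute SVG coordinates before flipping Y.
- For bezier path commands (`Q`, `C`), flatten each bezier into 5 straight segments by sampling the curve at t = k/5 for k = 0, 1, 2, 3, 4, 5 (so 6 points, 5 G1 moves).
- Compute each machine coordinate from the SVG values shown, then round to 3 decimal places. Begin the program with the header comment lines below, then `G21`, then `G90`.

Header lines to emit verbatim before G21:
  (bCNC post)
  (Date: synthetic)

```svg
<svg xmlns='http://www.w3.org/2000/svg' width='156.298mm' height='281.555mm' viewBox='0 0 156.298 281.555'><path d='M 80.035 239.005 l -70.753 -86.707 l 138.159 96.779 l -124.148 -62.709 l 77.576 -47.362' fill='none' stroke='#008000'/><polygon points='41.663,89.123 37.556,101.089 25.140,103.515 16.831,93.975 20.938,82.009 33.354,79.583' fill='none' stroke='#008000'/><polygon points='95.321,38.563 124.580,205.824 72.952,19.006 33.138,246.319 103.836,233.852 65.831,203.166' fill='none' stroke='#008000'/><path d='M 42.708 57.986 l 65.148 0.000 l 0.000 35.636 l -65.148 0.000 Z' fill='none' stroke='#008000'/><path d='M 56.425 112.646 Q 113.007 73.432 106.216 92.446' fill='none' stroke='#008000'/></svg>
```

Since the viewBox matches the mm dimensions, user units are millimetres directly. The only transform is the Y-flip y_m = 281.555 − y_svg.

Shape 1 is a open polyline drawn with `<path>`. Its stroke #008000 means engrave at S359, F3260. After flipping Y the toolpath is (80.035,42.550) → (9.282,129.257) → (147.441,32.478) → (23.293,95.187) → (100.869,142.549).

Shape 2 is a regular polygon drawn with `<polygon>`. Its stroke #008000 means engrave at S359, F3260. After flipping Y the toolpath is (41.663,192.432) → (37.556,180.466) → (25.140,178.040) → (16.831,187.580) → (20.938,199.546) → (33.354,201.972) → (41.663,192.432), returning to the start.

Shape 3 is a closed polygon drawn with `<polygon>`. Its stroke #008000 means engrave at S359, F3260. After flipping Y the toolpath is (95.321,242.992) → (124.580,75.731) → (72.952,262.549) → (33.138,35.236) → (103.836,47.703) → (65.831,78.389) → (95.321,242.992), returning to the start.

Shape 4 is a rectangle drawn with `<path>`. Its stroke #008000 means engrave at S359, F3260. After flipping Y the toolpath is (42.708,223.569) → (107.856,223.569) → (107.856,187.933) → (42.708,187.933) → (42.708,223.569), returning to the start.

Shape 5 is a quadratic bezier drawn with `<path>`. Its stroke #008000 means engrave at S359, F3260. After flipping Y the toolpath is (56.425,168.909) → (76.523,182.265) → (91.551,190.964) → (101.509,195.004) → (106.397,194.385) → (106.216,189.109).

(bCNC post)
(Date: synthetic)
G21
G90
G0 X80.035 Y42.550
M3 S359
G01 X9.282 Y129.257 F3260
G01 X147.441 Y32.478
G01 X23.293 Y95.187
G01 X100.869 Y142.549
M5
G0 X41.663 Y192.432
M3 S359
G01 X37.556 Y180.466 F3260
G01 X25.140 Y178.040
G01 X16.831 Y187.580
G01 X20.938 Y199.546
G01 X33.354 Y201.972
G01 X41.663 Y192.432
M5
G0 X95.321 Y242.992
M3 S359
G01 X124.580 Y75.731 F3260
G01 X72.952 Y262.549
G01 X33.138 Y35.236
G01 X103.836 Y47.703
G01 X65.831 Y78.389
G01 X95.321 Y242.992
M5
G0 X42.708 Y223.569
M3 S359
G01 X107.856 Y223.569 F3260
G01 X107.856 Y187.933
G01 X42.708 Y187.933
G01 X42.708 Y223.569
M5
G0 X56.425 Y168.909
M3 S359
G01 X76.523 Y182.265 F3260
G01 X91.551 Y190.964
G01 X101.509 Y195.004
G01 X106.397 Y194.385
G01 X106.216 Y189.109
M5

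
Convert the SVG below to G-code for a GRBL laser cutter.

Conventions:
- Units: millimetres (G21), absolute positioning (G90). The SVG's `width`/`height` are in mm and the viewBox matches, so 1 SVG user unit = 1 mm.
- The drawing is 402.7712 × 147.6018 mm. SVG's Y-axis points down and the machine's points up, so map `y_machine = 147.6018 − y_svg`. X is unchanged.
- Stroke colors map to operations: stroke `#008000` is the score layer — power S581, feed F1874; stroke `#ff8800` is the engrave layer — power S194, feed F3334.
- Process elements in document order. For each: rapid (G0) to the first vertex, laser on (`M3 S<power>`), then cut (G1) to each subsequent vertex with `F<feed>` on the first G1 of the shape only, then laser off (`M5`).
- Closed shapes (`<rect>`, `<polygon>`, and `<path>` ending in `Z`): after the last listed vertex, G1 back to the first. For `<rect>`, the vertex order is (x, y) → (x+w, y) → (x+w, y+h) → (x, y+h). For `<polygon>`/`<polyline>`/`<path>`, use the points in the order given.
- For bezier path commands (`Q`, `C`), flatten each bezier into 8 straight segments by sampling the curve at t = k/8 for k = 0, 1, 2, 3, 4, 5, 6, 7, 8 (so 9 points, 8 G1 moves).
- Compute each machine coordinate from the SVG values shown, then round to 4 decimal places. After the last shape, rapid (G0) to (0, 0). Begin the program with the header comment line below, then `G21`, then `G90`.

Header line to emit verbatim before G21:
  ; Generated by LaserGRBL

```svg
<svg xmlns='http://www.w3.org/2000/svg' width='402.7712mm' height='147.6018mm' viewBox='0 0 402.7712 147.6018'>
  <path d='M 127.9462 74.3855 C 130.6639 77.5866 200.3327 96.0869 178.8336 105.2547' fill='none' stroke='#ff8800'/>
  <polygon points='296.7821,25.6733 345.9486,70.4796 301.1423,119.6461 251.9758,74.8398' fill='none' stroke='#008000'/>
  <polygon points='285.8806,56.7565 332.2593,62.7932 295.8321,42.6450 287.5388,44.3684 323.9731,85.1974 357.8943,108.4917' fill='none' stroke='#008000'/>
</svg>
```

viewBox `0 0 402.7712 147.6018` with mm width/height → 1 unit = 1 mm. Flip: y_m = 147.6018 − y_svg.

**Shape 1** — `<path>` cubic bezier, stroke `#ff8800` → engrave (S194, F3334). Control points (SVG): P0=(127.9462,74.3855), P1=(130.6639,77.5866), P2=(200.3327,96.0869), P3=(178.8336,105.2547); sampled at t=k/8. Machine vertices: (127.9462,73.2163) → (131.7948,71.3468) → (140.0672,68.3317) → (150.9103,64.4596) → (162.4712,60.0192) → (172.8969,55.2991) → (180.3346,50.5879) → (182.9311,46.1744) → (178.8336,42.3471). Open path.

**Shape 2** — `<polygon>` regular polygon, stroke `#008000` → score (S581, F1874). Machine vertices: (296.7821,121.9285) → (345.9486,77.1222) → (301.1423,27.9557) → (251.9758,72.7620) → (296.7821,121.9285). Closed: final G1 returns to the first vertex.

**Shape 3** — `<polygon>` closed polygon, stroke `#008000` → score (S581, F1874). Machine vertices: (285.8806,90.8453) → (332.2593,84.8086) → (295.8321,104.9568) → (287.5388,103.2334) → (323.9731,62.4044) → (357.8943,39.1101) → (285.8806,90.8453). Closed: final G1 returns to the first vertex.

; Generated by LaserGRBL
G21
G90
G0 X127.9462 Y73.2163
M3 S194
G1 X131.7948 Y71.3468 F3334
G1 X140.0672 Y68.3317
G1 X150.9103 Y64.4596
G1 X162.4712 Y60.0192
G1 X172.8969 Y55.2991
G1 X180.3346 Y50.5879
G1 X182.9311 Y46.1744
G1 X178.8336 Y42.3471
M5
G0 X296.7821 Y121.9285
M3 S581
G1 X345.9486 Y77.1222 F1874
G1 X301.1423 Y27.9557
G1 X251.9758 Y72.7620
G1 X296.7821 Y121.9285
M5
G0 X285.8806 Y90.8453
M3 S581
G1 X332.2593 Y84.8086 F1874
G1 X295.8321 Y104.9568
G1 X287.5388 Y103.2334
G1 X323.9731 Y62.4044
G1 X357.8943 Y39.1101
G1 X285.8806 Y90.8453
M5
G0 X0.0000 Y0.0000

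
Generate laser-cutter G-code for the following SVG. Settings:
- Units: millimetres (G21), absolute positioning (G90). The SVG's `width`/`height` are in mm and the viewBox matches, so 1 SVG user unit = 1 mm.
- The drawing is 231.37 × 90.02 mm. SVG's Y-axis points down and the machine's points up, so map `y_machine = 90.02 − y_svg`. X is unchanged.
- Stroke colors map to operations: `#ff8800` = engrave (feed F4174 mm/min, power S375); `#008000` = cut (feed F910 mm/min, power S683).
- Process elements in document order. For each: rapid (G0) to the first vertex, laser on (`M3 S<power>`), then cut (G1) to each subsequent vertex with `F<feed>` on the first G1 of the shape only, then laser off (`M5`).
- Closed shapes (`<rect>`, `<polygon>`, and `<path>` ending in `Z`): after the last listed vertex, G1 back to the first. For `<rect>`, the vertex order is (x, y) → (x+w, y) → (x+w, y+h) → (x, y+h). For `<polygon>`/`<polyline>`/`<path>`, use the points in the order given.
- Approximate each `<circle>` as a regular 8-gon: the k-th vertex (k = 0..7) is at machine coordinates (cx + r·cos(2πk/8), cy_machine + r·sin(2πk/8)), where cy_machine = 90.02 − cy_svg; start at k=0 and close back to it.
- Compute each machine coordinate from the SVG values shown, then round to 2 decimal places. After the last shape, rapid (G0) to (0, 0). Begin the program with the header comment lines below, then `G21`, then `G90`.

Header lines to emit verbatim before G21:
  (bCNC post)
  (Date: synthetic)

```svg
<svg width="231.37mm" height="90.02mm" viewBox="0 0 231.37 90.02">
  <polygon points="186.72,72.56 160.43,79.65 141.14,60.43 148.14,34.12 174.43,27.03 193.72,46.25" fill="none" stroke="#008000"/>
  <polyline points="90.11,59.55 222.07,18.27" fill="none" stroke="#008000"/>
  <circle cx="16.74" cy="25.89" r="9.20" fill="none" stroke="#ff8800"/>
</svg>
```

1 u = 1 mm; y_m = 90.02 − y.

[1] `<polygon>` regular polygon, #008000→cut S683 F910: (186.72,17.46) → (160.43,10.37) → (141.14,29.59) → (148.14,55.90) → (174.43,62.99) → (193.72,43.77) → (186.72,17.46) (closed)

[2] `<polyline>` line segment, #008000→cut S683 F910: (90.11,30.47) → (222.07,71.75)

[3] `<circle>` circle, #ff8800→engrave S375 F4174: (25.94,64.13) → (23.25,70.64) → (16.74,73.33) → (10.23,70.64) → (7.54,64.13) → (10.23,57.62) → (16.74,54.93) → (23.25,57.62) → (25.94,64.13) (closed)

(bCNC post)
(Date: synthetic)
G21
G90
G0 X186.72 Y17.46
M3 S683
G1 X160.43 Y10.37 F910
G1 X141.14 Y29.59
G1 X148.14 Y55.90
G1 X174.43 Y62.99
G1 X193.72 Y43.77
G1 X186.72 Y17.46
M5
G0 X90.11 Y30.47
M3 S683
G1 X222.07 Y71.75 F910
M5
G0 X25.94 Y64.13
M3 S375
G1 X23.25 Y70.64 F4174
G1 X16.74 Y73.33
G1 X10.23 Y70.64
G1 X7.54 Y64.13
G1 X10.23 Y57.62
G1 X16.74 Y54.93
G1 X23.25 Y57.62
G1 X25.94 Y64.13
M5
G0 X0.00 Y0.00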